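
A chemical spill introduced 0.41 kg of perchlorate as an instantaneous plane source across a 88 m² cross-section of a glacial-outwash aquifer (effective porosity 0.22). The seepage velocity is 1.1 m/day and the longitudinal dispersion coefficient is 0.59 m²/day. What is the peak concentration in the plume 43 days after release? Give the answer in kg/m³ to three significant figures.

The peak of an instantaneous 1D plume sits at x = vt; there the Gaussian factor is 1 and C_max = M/(n_e·A·√(4πDt)), where n_e·A is the pore area the mass is dissolved in.
√(4πDt) = √(4π × 0.59 × 43) = 17.86 m, so C_max = 0.41/(0.22 × 88 × 17.86) = 0.00119 kg/m³.

0.00119 kg/m³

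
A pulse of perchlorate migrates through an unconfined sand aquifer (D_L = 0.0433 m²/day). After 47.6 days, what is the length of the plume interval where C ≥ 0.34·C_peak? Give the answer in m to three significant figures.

The plume is Gaussian with σ = √(2Dt) = √(2 × 0.0433 × 47.6) = 2.030 m.
C/C_peak = exp(−Δx²/(2σ²)) = 0.34 ⇒ Δx = σ·√(−2 ln 0.34) = 2.030 × 1.469 = 2.982 m.
Width = 2Δx = 5.96 m.

5.96 m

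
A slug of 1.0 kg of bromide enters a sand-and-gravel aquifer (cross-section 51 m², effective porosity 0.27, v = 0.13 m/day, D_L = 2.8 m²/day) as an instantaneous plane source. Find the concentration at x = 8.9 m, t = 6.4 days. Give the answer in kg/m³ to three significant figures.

0.00195 kg/m³

For an instantaneous plane source, C(x,t) = M/(n_e·A·√(4πDt)) · exp(−(x−vt)²/(4Dt)), with n_e·A the pore (flow) area.
Plume center vt = 0.13 × 6.4 = 0.832 m, so the well at 8.9 m is 8.068 m downgradient of the peak.
√(4πDt) = 15.01 m, giving peak height M/(n_e·A·√(4πDt)) = 1.0/(0.27 × 51 × 15.01) = 0.004838 kg/m³.
(x−vt)²/(4Dt) = (8.068)²/(4 × 2.8 × 6.4) = 0.9081; exp(−0.9081) = 0.4033.
C = 0.004838 × 0.4033 = 0.00195 kg/m³.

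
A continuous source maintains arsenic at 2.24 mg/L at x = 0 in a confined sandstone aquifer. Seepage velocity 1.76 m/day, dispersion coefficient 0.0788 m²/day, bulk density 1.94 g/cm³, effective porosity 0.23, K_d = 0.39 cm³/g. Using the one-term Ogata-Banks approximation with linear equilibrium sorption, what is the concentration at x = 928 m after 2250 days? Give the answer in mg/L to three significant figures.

0.667 mg/L

Retardation factor R = 1 + ρ_b·K_d/n = 1 + 1.94 × 0.39/0.23 = 4.290.
Sorption retards both mechanisms: v_R = v/R = 0.4103 m/day, D_R = D/R = 0.01837 m²/day.
v_R·t = 0.4103 × 2250 = 923.175 m; 2√(D_R t) = 12.86 m; argument = (928 − 923.175)/12.86 = 0.3752.
C = C₀ × ½·erfc(0.3752) = 2.24 × 0.2978 = 0.667 mg/L.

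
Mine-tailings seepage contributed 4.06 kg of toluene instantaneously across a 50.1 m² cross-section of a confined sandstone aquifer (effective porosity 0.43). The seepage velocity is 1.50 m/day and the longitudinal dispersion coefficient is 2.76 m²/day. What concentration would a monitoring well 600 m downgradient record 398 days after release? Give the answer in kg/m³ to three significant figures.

For an instantaneous plane source, C(x,t) = M/(n_e·A·√(4πDt)) · exp(−(x−vt)²/(4Dt)), with n_e·A the pore (flow) area.
Plume center vt = 1.50 × 398 = 597 m, so the well at 600 m is 3 m downgradient of the peak.
√(4πDt) = 117.5 m, giving peak height M/(n_e·A·√(4πDt)) = 4.06/(0.43 × 50.1 × 117.5) = 0.001604 kg/m³.
(x−vt)²/(4Dt) = (3)²/(4 × 2.76 × 398) = 0.002048; exp(−0.002048) = 0.9980.
C = 0.001604 × 0.9980 = 0.00160 kg/m³.

0.00160 kg/m³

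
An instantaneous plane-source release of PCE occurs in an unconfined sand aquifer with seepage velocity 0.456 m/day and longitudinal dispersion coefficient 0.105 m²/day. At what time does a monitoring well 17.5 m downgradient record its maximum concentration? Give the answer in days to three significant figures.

37.9 days

For the 1D instantaneous-source solution, setting ∂C/∂t = 0 at fixed x gives v²t² + 2Dt − x² = 0, so t = (√(D² + v²x²) − D)/v².
√(D² + v²x²) = √(0.105² + 0.456² × 17.5²) = 7.981; v² = 0.207936.
t = (7.981 − 0.105)/0.207936 = 37.9 days (vs. the pure-advection estimate x/v = 38.4 d).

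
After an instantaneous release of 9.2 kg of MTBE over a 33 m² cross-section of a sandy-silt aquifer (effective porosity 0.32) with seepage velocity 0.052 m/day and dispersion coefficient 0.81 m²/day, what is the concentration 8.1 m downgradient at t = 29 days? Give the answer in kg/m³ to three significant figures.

For an instantaneous plane source, C(x,t) = M/(n_e·A·√(4πDt)) · exp(−(x−vt)²/(4Dt)), with n_e·A the pore (flow) area.
Plume center vt = 0.052 × 29 = 1.508 m, so the well at 8.1 m is 6.592 m downgradient of the peak.
√(4πDt) = 17.18 m, giving peak height M/(n_e·A·√(4πDt)) = 9.2/(0.32 × 33 × 17.18) = 0.05071 kg/m³.
(x−vt)²/(4Dt) = (6.592)²/(4 × 0.81 × 29) = 0.4625; exp(−0.4625) = 0.6297.
C = 0.05071 × 0.6297 = 0.0319 kg/m³.

0.0319 kg/m³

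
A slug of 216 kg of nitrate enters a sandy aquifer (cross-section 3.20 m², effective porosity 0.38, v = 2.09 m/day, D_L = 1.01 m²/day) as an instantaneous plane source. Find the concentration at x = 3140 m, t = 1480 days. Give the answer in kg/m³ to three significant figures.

For an instantaneous plane source, C(x,t) = M/(n_e·A·√(4πDt)) · exp(−(x−vt)²/(4Dt)), with n_e·A the pore (flow) area.
Plume center vt = 2.09 × 1480 = 3093.2 m, so the well at 3140 m is 46.8 m downgradient of the peak.
√(4πDt) = 137.1 m, giving peak height M/(n_e·A·√(4πDt)) = 216/(0.38 × 3.20 × 137.1) = 1.296 kg/m³.
(x−vt)²/(4Dt) = (46.8)²/(4 × 1.01 × 1480) = 0.3663; exp(−0.3663) = 0.6933.
C = 1.296 × 0.6933 = 0.899 kg/m³.

0.899 kg/m³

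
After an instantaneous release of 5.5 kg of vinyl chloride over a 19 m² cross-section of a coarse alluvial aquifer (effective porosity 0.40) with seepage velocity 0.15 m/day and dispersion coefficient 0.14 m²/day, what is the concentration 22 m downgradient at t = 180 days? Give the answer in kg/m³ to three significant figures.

0.0317 kg/m³

For an instantaneous plane source, C(x,t) = M/(n_e·A·√(4πDt)) · exp(−(x−vt)²/(4Dt)), with n_e·A the pore (flow) area.
Plume center vt = 0.15 × 180 = 27 m, so the well at 22 m is 5 m upgradient of the peak.
√(4πDt) = 17.80 m, giving peak height M/(n_e·A·√(4πDt)) = 5.5/(0.40 × 19 × 17.80) = 0.04066 kg/m³.
(x−vt)²/(4Dt) = (-5)²/(4 × 0.14 × 180) = 0.2480; exp(−0.2480) = 0.7804.
C = 0.04066 × 0.7804 = 0.0317 kg/m³.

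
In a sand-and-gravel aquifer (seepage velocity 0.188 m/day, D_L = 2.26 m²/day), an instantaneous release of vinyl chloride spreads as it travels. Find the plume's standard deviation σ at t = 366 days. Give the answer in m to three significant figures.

40.7 m

Dispersive spreading gives a Gaussian with σ² = 2Dt; advection only shifts the center.
σ = √(2 × 2.26 × 366) = 40.7 m.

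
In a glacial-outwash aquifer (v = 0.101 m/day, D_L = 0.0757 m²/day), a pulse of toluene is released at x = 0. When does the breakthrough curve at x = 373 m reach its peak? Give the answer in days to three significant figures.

For the 1D instantaneous-source solution, setting ∂C/∂t = 0 at fixed x gives v²t² + 2Dt − x² = 0, so t = (√(D² + v²x²) − D)/v².
√(D² + v²x²) = √(0.0757² + 0.101² × 373²) = 37.67; v² = 0.010201.
t = (37.67 − 0.0757)/0.010201 = 3690 days (vs. the pure-advection estimate x/v = 3690 d).

3690 days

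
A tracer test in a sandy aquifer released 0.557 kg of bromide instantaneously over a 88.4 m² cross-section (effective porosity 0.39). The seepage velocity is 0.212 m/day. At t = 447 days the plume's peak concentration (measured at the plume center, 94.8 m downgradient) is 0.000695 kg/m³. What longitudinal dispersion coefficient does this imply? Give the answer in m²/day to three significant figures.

At the plume center C_max = M/(n_e·A·√(4πDt)), so D = M²/(4πt·(n_e·A·C_max)²).
n_e·A·C_max = 0.39 × 88.4 × 0.000695 = 0.02396 kg/m.
D = 0.557²/(4π × 447 × 0.02396²) = 0.0962 m²/day.

0.0962 m²/day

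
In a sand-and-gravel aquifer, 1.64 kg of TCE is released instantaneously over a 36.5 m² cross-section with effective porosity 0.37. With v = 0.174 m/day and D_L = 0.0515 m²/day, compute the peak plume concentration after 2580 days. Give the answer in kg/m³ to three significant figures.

0.00297 kg/m³

The peak of an instantaneous 1D plume sits at x = vt; there the Gaussian factor is 1 and C_max = M/(n_e·A·√(4πDt)), where n_e·A is the pore area the mass is dissolved in.
√(4πDt) = √(4π × 0.0515 × 2580) = 40.86 m, so C_max = 1.64/(0.37 × 36.5 × 40.86) = 0.00297 kg/m³.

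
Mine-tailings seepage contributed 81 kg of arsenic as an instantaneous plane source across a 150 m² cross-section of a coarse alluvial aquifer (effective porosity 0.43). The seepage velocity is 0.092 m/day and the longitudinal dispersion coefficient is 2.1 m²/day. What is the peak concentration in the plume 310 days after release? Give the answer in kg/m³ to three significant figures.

The peak of an instantaneous 1D plume sits at x = vt; there the Gaussian factor is 1 and C_max = M/(n_e·A·√(4πDt)), where n_e·A is the pore area the mass is dissolved in.
√(4πDt) = √(4π × 2.1 × 310) = 90.45 m, so C_max = 81/(0.43 × 150 × 90.45) = 0.0139 kg/m³.

0.0139 kg/m³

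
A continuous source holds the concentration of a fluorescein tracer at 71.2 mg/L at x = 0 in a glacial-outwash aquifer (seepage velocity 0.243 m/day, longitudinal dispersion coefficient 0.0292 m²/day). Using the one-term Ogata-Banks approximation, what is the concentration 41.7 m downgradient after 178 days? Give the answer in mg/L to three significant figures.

For a continuous step input, C/C₀ ≈ ½·erfc((x−vt)/(2√(Dt))).
vt = 0.243 × 178 = 43.254 m and 2√(Dt) = 2√(0.0292 × 178) = 4.560 m.
Argument (x−vt)/(2√(Dt)) = (41.7 − 43.254)/4.560 = -0.3408; ½·erfc(-0.3408) = 0.6851.
C = 71.2 × 0.6851 = 48.8 mg/L.

48.8 mg/L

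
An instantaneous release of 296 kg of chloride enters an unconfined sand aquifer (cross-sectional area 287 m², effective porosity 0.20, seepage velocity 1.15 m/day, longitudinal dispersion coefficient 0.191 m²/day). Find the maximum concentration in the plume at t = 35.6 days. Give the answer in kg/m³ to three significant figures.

The peak of an instantaneous 1D plume sits at x = vt; there the Gaussian factor is 1 and C_max = M/(n_e·A·√(4πDt)), where n_e·A is the pore area the mass is dissolved in.
√(4πDt) = √(4π × 0.191 × 35.6) = 9.244 m, so C_max = 296/(0.20 × 287 × 9.244) = 0.558 kg/m³.

0.558 kg/m³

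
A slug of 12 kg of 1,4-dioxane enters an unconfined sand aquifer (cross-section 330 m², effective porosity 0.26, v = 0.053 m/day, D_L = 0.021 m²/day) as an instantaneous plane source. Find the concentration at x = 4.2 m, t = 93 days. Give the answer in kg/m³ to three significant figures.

0.0264 kg/m³

For an instantaneous plane source, C(x,t) = M/(n_e·A·√(4πDt)) · exp(−(x−vt)²/(4Dt)), with n_e·A the pore (flow) area.
Plume center vt = 0.053 × 93 = 4.929 m, so the well at 4.2 m is 0.729 m upgradient of the peak.
√(4πDt) = 4.954 m, giving peak height M/(n_e·A·√(4πDt)) = 12/(0.26 × 330 × 4.954) = 0.02823 kg/m³.
(x−vt)²/(4Dt) = (-0.729)²/(4 × 0.021 × 93) = 0.06803; exp(−0.06803) = 0.9342.
C = 0.02823 × 0.9342 = 0.0264 kg/m³.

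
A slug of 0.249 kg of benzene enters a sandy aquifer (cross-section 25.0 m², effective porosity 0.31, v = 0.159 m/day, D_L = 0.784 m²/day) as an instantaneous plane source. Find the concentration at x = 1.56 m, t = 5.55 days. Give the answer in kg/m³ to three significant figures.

0.00423 kg/m³

For an instantaneous plane source, C(x,t) = M/(n_e·A·√(4πDt)) · exp(−(x−vt)²/(4Dt)), with n_e·A the pore (flow) area.
Plume center vt = 0.159 × 5.55 = 0.88245 m, so the well at 1.56 m is 0.67755 m downgradient of the peak.
√(4πDt) = 7.395 m, giving peak height M/(n_e·A·√(4πDt)) = 0.249/(0.31 × 25.0 × 7.395) = 0.004345 kg/m³.
(x−vt)²/(4Dt) = (0.67755)²/(4 × 0.784 × 5.55) = 0.02638; exp(−0.02638) = 0.9740.
C = 0.004345 × 0.9740 = 0.00423 kg/m³.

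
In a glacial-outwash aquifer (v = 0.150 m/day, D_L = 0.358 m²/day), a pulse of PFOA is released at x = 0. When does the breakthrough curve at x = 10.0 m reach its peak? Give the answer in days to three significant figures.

52.6 days

For the 1D instantaneous-source solution, setting ∂C/∂t = 0 at fixed x gives v²t² + 2Dt − x² = 0, so t = (√(D² + v²x²) − D)/v².
√(D² + v²x²) = √(0.358² + 0.150² × 10.0²) = 1.542; v² = 0.0225.
t = (1.542 − 0.358)/0.0225 = 52.6 days (vs. the pure-advection estimate x/v = 66.7 d).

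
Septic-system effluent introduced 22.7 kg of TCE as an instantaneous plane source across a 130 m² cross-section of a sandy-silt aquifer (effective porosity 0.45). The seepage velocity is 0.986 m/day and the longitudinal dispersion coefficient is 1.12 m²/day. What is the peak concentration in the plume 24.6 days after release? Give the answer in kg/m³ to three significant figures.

The peak of an instantaneous 1D plume sits at x = vt; there the Gaussian factor is 1 and C_max = M/(n_e·A·√(4πDt)), where n_e·A is the pore area the mass is dissolved in.
√(4πDt) = √(4π × 1.12 × 24.6) = 18.61 m, so C_max = 22.7/(0.45 × 130 × 18.61) = 0.0209 kg/m³.

0.0209 kg/m³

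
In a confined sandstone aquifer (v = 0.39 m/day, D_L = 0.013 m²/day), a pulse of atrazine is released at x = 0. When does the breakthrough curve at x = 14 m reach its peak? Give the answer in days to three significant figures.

35.8 days

For the 1D instantaneous-source solution, setting ∂C/∂t = 0 at fixed x gives v²t² + 2Dt − x² = 0, so t = (√(D² + v²x²) − D)/v².
√(D² + v²x²) = √(0.013² + 0.39² × 14²) = 5.460; v² = 0.1521.
t = (5.460 − 0.013)/0.1521 = 35.8 days (vs. the pure-advection estimate x/v = 35.9 d).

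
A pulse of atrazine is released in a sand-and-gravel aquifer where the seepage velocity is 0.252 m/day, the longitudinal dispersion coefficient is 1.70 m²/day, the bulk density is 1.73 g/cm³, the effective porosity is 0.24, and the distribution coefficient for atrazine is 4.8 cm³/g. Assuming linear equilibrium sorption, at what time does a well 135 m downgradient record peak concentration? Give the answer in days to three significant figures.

Retardation factor R = 1 + ρ_b·K_d/n = 1 + 1.73 × 4.8/0.24 = 35.60.
Sorption retards both mechanisms: v_R = v/R = 0.007079 m/day, D_R = D/R = 0.04775 m²/day.
Peak time from v_R²t² + 2D_R t − x² = 0: t = (√(D_R² + v_R²x²) − D_R)/v_R².
√(D_R² + v_R²x²) = √(0.04775² + 0.007079² × 135²) = 0.9569; v_R² = 5.011e-05.
t = (0.9569 − 0.04775)/5.011e-05 = 18100 days.

18100 days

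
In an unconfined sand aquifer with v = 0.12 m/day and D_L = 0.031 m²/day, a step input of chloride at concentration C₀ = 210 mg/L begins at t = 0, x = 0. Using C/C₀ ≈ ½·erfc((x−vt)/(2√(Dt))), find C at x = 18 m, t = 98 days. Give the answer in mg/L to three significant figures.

For a continuous step input, C/C₀ ≈ ½·erfc((x−vt)/(2√(Dt))).
vt = 0.12 × 98 = 11.76 m and 2√(Dt) = 2√(0.031 × 98) = 3.486 m.
Argument (x−vt)/(2√(Dt)) = (18 − 11.76)/3.486 = 1.790; ½·erfc(1.790) = 0.005680.
C = 210 × 0.005680 = 1.19 mg/L.

1.19 mg/L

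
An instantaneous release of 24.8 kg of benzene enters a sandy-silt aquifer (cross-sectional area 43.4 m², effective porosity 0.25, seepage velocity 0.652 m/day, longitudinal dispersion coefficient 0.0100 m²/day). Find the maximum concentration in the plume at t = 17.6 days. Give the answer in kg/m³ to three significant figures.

The peak of an instantaneous 1D plume sits at x = vt; there the Gaussian factor is 1 and C_max = M/(n_e·A·√(4πDt)), where n_e·A is the pore area the mass is dissolved in.
√(4πDt) = √(4π × 0.0100 × 17.6) = 1.487 m, so C_max = 24.8/(0.25 × 43.4 × 1.487) = 1.54 kg/m³.

1.54 kg/m³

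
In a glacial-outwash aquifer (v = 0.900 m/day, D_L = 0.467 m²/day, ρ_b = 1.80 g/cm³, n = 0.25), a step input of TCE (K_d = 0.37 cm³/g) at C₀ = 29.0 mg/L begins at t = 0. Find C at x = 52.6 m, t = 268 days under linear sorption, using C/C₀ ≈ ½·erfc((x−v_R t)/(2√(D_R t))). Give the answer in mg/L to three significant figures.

27.4 mg/L

Retardation factor R = 1 + ρ_b·K_d/n = 1 + 1.80 × 0.37/0.25 = 3.664.
Sorption retards both mechanisms: v_R = v/R = 0.2456 m/day, D_R = D/R = 0.1275 m²/day.
v_R·t = 0.2456 × 268 = 65.8208 m; 2√(D_R t) = 11.69 m; argument = (52.6 − 65.8208)/11.69 = -1.131.
C = C₀ × ½·erfc(-1.131) = 29.0 × 0.9451 = 27.4 mg/L.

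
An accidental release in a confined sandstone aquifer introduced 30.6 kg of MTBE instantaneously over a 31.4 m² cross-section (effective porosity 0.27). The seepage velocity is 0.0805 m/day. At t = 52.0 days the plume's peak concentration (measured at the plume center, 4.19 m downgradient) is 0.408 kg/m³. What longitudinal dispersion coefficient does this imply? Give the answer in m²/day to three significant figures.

0.120 m²/day

At the plume center C_max = M/(n_e·A·√(4πDt)), so D = M²/(4πt·(n_e·A·C_max)²).
n_e·A·C_max = 0.27 × 31.4 × 0.408 = 3.459 kg/m.
D = 30.6²/(4π × 52.0 × 3.459²) = 0.120 m²/day.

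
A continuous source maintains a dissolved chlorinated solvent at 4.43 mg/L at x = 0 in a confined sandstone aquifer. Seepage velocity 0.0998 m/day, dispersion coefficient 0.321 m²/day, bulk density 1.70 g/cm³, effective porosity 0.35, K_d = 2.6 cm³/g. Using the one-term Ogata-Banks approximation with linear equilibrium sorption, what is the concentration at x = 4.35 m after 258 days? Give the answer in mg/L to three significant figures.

1.06 mg/L

Retardation factor R = 1 + ρ_b·K_d/n = 1 + 1.70 × 2.6/0.35 = 13.63.
Sorption retards both mechanisms: v_R = v/R = 0.007322 m/day, D_R = D/R = 0.02355 m²/day.
v_R·t = 0.007322 × 258 = 1.889076 m; 2√(D_R t) = 4.930 m; argument = (4.35 − 1.889076)/4.930 = 0.4992.
C = C₀ × ½·erfc(0.4992) = 4.43 × 0.2401 = 1.06 mg/L.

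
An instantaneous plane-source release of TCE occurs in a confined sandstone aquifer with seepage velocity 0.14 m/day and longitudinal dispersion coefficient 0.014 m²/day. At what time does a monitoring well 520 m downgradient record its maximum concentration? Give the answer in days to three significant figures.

3710 days

For the 1D instantaneous-source solution, setting ∂C/∂t = 0 at fixed x gives v²t² + 2Dt − x² = 0, so t = (√(D² + v²x²) − D)/v².
√(D² + v²x²) = √(0.014² + 0.14² × 520²) = 72.80; v² = 0.0196.
t = (72.80 − 0.014)/0.0196 = 3710 days (vs. the pure-advection estimate x/v = 3710 d).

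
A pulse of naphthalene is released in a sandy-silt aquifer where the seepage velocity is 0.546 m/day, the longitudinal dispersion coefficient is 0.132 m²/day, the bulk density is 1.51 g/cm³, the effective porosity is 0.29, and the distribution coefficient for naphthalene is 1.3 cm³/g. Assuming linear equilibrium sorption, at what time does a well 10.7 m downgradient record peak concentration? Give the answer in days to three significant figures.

149 days

Retardation factor R = 1 + ρ_b·K_d/n = 1 + 1.51 × 1.3/0.29 = 7.769.
Sorption retards both mechanisms: v_R = v/R = 0.07028 m/day, D_R = D/R = 0.01699 m²/day.
Peak time from v_R²t² + 2D_R t − x² = 0: t = (√(D_R² + v_R²x²) − D_R)/v_R².
√(D_R² + v_R²x²) = √(0.01699² + 0.07028² × 10.7²) = 0.7522; v_R² = 0.004939.
t = (0.7522 − 0.01699)/0.004939 = 149 days.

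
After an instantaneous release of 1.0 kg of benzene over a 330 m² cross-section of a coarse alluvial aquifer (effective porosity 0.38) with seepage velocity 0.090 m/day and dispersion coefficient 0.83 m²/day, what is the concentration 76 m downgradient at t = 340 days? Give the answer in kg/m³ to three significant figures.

2.16e-05 kg/m³

For an instantaneous plane source, C(x,t) = M/(n_e·A·√(4πDt)) · exp(−(x−vt)²/(4Dt)), with n_e·A the pore (flow) area.
Plume center vt = 0.090 × 340 = 30.6 m, so the well at 76 m is 45.4 m downgradient of the peak.
√(4πDt) = 59.55 m, giving peak height M/(n_e·A·√(4πDt)) = 1.0/(0.38 × 330 × 59.55) = 0.0001339 kg/m³.
(x−vt)²/(4Dt) = (45.4)²/(4 × 0.83 × 340) = 1.826; exp(−1.826) = 0.1611.
C = 0.0001339 × 0.1611 = 2.16e-05 kg/m³.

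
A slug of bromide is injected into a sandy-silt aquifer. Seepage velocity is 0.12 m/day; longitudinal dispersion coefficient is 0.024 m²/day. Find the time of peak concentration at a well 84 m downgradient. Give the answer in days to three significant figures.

698 days

For the 1D instantaneous-source solution, setting ∂C/∂t = 0 at fixed x gives v²t² + 2Dt − x² = 0, so t = (√(D² + v²x²) − D)/v².
√(D² + v²x²) = √(0.024² + 0.12² × 84²) = 10.08; v² = 0.0144.
t = (10.08 − 0.024)/0.0144 = 698 days (vs. the pure-advection estimate x/v = 700 d).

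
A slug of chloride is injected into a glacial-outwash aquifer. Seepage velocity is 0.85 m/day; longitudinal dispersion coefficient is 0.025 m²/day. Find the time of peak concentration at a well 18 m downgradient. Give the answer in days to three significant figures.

21.1 days

For the 1D instantaneous-source solution, setting ∂C/∂t = 0 at fixed x gives v²t² + 2Dt − x² = 0, so t = (√(D² + v²x²) − D)/v².
√(D² + v²x²) = √(0.025² + 0.85² × 18²) = 15.30; v² = 0.7225.
t = (15.30 − 0.025)/0.7225 = 21.1 days (vs. the pure-advection estimate x/v = 21.2 d).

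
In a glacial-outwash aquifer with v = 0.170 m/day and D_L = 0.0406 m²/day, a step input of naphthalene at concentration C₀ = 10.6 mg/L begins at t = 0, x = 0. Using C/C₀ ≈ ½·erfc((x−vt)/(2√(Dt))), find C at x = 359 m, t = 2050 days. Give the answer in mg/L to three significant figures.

2.20 mg/L

For a continuous step input, C/C₀ ≈ ½·erfc((x−vt)/(2√(Dt))).
vt = 0.170 × 2050 = 348.5 m and 2√(Dt) = 2√(0.0406 × 2050) = 18.25 m.
Argument (x−vt)/(2√(Dt)) = (359 − 348.5)/18.25 = 0.5753; ½·erfc(0.5753) = 0.2079.
C = 10.6 × 0.2079 = 2.20 mg/L.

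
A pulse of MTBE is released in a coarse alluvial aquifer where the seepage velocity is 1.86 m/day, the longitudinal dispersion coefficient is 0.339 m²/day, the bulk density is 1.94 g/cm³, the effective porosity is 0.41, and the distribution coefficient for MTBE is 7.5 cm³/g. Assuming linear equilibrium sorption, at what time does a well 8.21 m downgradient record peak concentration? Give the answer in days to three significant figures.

158 days

Retardation factor R = 1 + ρ_b·K_d/n = 1 + 1.94 × 7.5/0.41 = 36.49.
Sorption retards both mechanisms: v_R = v/R = 0.05097 m/day, D_R = D/R = 0.009290 m²/day.
Peak time from v_R²t² + 2D_R t − x² = 0: t = (√(D_R² + v_R²x²) − D_R)/v_R².
√(D_R² + v_R²x²) = √(0.009290² + 0.05097² × 8.21²) = 0.4186; v_R² = 0.002598.
t = (0.4186 − 0.009290)/0.002598 = 158 days.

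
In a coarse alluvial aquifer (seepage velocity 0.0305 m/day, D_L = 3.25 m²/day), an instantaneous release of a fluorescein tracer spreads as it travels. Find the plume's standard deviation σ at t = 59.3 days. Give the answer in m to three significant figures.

19.6 m

Dispersive spreading gives a Gaussian with σ² = 2Dt; advection only shifts the center.
σ = √(2 × 3.25 × 59.3) = 19.6 m.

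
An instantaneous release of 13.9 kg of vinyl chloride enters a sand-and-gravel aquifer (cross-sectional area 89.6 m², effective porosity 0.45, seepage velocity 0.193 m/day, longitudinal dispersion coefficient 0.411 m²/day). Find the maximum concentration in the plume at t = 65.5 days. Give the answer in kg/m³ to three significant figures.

The peak of an instantaneous 1D plume sits at x = vt; there the Gaussian factor is 1 and C_max = M/(n_e·A·√(4πDt)), where n_e·A is the pore area the mass is dissolved in.
√(4πDt) = √(4π × 0.411 × 65.5) = 18.39 m, so C_max = 13.9/(0.45 × 89.6 × 18.39) = 0.0187 kg/m³.

0.0187 kg/m³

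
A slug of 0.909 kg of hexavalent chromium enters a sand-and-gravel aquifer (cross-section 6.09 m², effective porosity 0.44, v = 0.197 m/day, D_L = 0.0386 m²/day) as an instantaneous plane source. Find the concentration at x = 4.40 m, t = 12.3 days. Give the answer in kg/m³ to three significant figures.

0.0177 kg/m³

For an instantaneous plane source, C(x,t) = M/(n_e·A·√(4πDt)) · exp(−(x−vt)²/(4Dt)), with n_e·A the pore (flow) area.
Plume center vt = 0.197 × 12.3 = 2.4231 m, so the well at 4.40 m is 1.9769 m downgradient of the peak.
√(4πDt) = 2.443 m, giving peak height M/(n_e·A·√(4πDt)) = 0.909/(0.44 × 6.09 × 2.443) = 0.1389 kg/m³.
(x−vt)²/(4Dt) = (1.9769)²/(4 × 0.0386 × 12.3) = 2.058; exp(−2.058) = 0.1277.
C = 0.1389 × 0.1277 = 0.0177 kg/m³.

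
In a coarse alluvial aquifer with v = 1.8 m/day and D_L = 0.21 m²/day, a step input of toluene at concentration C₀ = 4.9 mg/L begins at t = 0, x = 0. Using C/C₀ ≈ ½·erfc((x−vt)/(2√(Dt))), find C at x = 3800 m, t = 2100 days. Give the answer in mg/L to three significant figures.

For a continuous step input, C/C₀ ≈ ½·erfc((x−vt)/(2√(Dt))).
vt = 1.8 × 2100 = 3780 m and 2√(Dt) = 2√(0.21 × 2100) = 42.00 m.
Argument (x−vt)/(2√(Dt)) = (3800 − 3780)/42.00 = 0.4762; ½·erfc(0.4762) = 0.2503.
C = 4.9 × 0.2503 = 1.23 mg/L.

1.23 mg/L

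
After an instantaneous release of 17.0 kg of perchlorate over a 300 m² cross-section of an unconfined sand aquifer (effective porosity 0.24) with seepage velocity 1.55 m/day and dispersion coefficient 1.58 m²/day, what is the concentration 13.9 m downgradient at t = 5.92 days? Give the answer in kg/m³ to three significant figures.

For an instantaneous plane source, C(x,t) = M/(n_e·A·√(4πDt)) · exp(−(x−vt)²/(4Dt)), with n_e·A the pore (flow) area.
Plume center vt = 1.55 × 5.92 = 9.176 m, so the well at 13.9 m is 4.724 m downgradient of the peak.
√(4πDt) = 10.84 m, giving peak height M/(n_e·A·√(4πDt)) = 17.0/(0.24 × 300 × 10.84) = 0.02178 kg/m³.
(x−vt)²/(4Dt) = (4.724)²/(4 × 1.58 × 5.92) = 0.5965; exp(−0.5965) = 0.5507.
C = 0.02178 × 0.5507 = 0.0120 kg/m³.

0.0120 kg/m³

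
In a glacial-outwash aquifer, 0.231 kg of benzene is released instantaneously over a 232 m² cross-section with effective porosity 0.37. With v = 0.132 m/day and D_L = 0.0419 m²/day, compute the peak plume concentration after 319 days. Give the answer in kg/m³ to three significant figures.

The peak of an instantaneous 1D plume sits at x = vt; there the Gaussian factor is 1 and C_max = M/(n_e·A·√(4πDt)), where n_e·A is the pore area the mass is dissolved in.
√(4πDt) = √(4π × 0.0419 × 319) = 12.96 m, so C_max = 0.231/(0.37 × 232 × 12.96) = 0.000208 kg/m³.

0.000208 kg/m³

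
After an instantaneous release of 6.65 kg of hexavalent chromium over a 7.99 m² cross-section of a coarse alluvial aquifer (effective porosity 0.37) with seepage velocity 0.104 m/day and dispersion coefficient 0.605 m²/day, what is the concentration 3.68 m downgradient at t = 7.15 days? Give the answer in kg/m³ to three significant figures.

0.185 kg/m³

For an instantaneous plane source, C(x,t) = M/(n_e·A·√(4πDt)) · exp(−(x−vt)²/(4Dt)), with n_e·A the pore (flow) area.
Plume center vt = 0.104 × 7.15 = 0.7436 m, so the well at 3.68 m is 2.9364 m downgradient of the peak.
√(4πDt) = 7.373 m, giving peak height M/(n_e·A·√(4πDt)) = 6.65/(0.37 × 7.99 × 7.373) = 0.3051 kg/m³.
(x−vt)²/(4Dt) = (2.9364)²/(4 × 0.605 × 7.15) = 0.4983; exp(−0.4983) = 0.6076.
C = 0.3051 × 0.6076 = 0.185 kg/m³.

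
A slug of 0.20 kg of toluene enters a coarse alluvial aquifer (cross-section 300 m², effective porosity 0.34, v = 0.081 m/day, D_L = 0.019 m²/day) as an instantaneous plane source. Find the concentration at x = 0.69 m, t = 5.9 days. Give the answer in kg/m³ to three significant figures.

For an instantaneous plane source, C(x,t) = M/(n_e·A·√(4πDt)) · exp(−(x−vt)²/(4Dt)), with n_e·A the pore (flow) area.
Plume center vt = 0.081 × 5.9 = 0.4779 m, so the well at 0.69 m is 0.2121 m downgradient of the peak.
√(4πDt) = 1.187 m, giving peak height M/(n_e·A·√(4πDt)) = 0.20/(0.34 × 300 × 1.187) = 0.001652 kg/m³.
(x−vt)²/(4Dt) = (0.2121)²/(4 × 0.019 × 5.9) = 0.1003; exp(−0.1003) = 0.9046.
C = 0.001652 × 0.9046 = 0.00149 kg/m³.

0.00149 kg/m³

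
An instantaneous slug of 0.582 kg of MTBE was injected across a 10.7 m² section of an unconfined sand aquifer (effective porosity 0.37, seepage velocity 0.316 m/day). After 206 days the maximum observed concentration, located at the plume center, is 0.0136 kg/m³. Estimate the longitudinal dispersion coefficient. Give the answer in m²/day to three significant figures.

At the plume center C_max = M/(n_e·A·√(4πDt)), so D = M²/(4πt·(n_e·A·C_max)²).
n_e·A·C_max = 0.37 × 10.7 × 0.0136 = 0.05384 kg/m.
D = 0.582²/(4π × 206 × 0.05384²) = 0.0451 m²/day.

0.0451 m²/day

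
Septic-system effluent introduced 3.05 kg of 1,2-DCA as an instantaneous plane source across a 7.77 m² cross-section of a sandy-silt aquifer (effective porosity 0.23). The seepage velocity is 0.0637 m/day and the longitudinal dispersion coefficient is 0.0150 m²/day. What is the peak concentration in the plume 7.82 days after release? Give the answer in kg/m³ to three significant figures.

1.41 kg/m³

The peak of an instantaneous 1D plume sits at x = vt; there the Gaussian factor is 1 and C_max = M/(n_e·A·√(4πDt)), where n_e·A is the pore area the mass is dissolved in.
√(4πDt) = √(4π × 0.0150 × 7.82) = 1.214 m, so C_max = 3.05/(0.23 × 7.77 × 1.214) = 1.41 kg/m³.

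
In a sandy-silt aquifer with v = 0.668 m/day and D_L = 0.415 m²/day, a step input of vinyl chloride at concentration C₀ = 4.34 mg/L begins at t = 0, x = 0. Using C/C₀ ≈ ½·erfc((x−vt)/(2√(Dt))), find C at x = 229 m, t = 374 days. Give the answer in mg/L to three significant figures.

For a continuous step input, C/C₀ ≈ ½·erfc((x−vt)/(2√(Dt))).
vt = 0.668 × 374 = 249.832 m and 2√(Dt) = 2√(0.415 × 374) = 24.92 m.
Argument (x−vt)/(2√(Dt)) = (229 − 249.832)/24.92 = -0.8360; ½·erfc(-0.8360) = 0.8815.
C = 4.34 × 0.8815 = 3.83 mg/L.

3.83 mg/L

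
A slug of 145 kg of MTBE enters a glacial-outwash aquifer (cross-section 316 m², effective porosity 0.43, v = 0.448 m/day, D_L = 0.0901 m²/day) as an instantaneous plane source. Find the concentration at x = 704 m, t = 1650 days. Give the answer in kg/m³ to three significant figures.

0.00307 kg/m³

For an instantaneous plane source, C(x,t) = M/(n_e·A·√(4πDt)) · exp(−(x−vt)²/(4Dt)), with n_e·A the pore (flow) area.
Plume center vt = 0.448 × 1650 = 739.2 m, so the well at 704 m is 35.2 m upgradient of the peak.
√(4πDt) = 43.22 m, giving peak height M/(n_e·A·√(4πDt)) = 145/(0.43 × 316 × 43.22) = 0.02469 kg/m³.
(x−vt)²/(4Dt) = (-35.2)²/(4 × 0.0901 × 1650) = 2.084; exp(−2.084) = 0.1244.
C = 0.02469 × 0.1244 = 0.00307 kg/m³.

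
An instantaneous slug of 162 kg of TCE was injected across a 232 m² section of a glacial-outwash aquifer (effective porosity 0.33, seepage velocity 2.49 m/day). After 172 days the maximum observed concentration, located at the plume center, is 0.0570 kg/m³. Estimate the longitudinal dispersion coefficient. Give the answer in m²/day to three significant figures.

At the plume center C_max = M/(n_e·A·√(4πDt)), so D = M²/(4πt·(n_e·A·C_max)²).
n_e·A·C_max = 0.33 × 232 × 0.0570 = 4.364 kg/m.
D = 162²/(4π × 172 × 4.364²) = 0.638 m²/day.

0.638 m²/day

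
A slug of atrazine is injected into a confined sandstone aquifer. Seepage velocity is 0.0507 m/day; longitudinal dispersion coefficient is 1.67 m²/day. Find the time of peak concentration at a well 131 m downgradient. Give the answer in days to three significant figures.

2010 days

For the 1D instantaneous-source solution, setting ∂C/∂t = 0 at fixed x gives v²t² + 2Dt − x² = 0, so t = (√(D² + v²x²) − D)/v².
√(D² + v²x²) = √(1.67² + 0.0507² × 131²) = 6.848; v² = 0.00257049.
t = (6.848 − 1.67)/0.00257049 = 2010 days (vs. the pure-advection estimate x/v = 2580 d).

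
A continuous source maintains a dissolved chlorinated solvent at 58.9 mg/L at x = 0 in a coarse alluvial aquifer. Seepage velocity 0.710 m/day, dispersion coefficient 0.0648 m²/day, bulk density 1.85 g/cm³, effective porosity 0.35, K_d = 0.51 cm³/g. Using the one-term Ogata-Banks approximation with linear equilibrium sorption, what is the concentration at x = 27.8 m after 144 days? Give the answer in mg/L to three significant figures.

Retardation factor R = 1 + ρ_b·K_d/n = 1 + 1.85 × 0.51/0.35 = 3.696.
Sorption retards both mechanisms: v_R = v/R = 0.1921 m/day, D_R = D/R = 0.01753 m²/day.
v_R·t = 0.1921 × 144 = 27.6624 m; 2√(D_R t) = 3.178 m; argument = (27.8 − 27.6624)/3.178 = 0.04330.
C = C₀ × ½·erfc(0.04330) = 58.9 × 0.4756 = 28.0 mg/L.

28.0 mg/L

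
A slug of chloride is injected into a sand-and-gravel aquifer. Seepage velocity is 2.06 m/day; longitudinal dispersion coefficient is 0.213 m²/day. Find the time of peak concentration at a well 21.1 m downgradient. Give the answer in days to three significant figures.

10.2 days

For the 1D instantaneous-source solution, setting ∂C/∂t = 0 at fixed x gives v²t² + 2Dt − x² = 0, so t = (√(D² + v²x²) − D)/v².
√(D² + v²x²) = √(0.213² + 2.06² × 21.1²) = 43.47; v² = 4.2436.
t = (43.47 − 0.213)/4.2436 = 10.2 days (vs. the pure-advection estimate x/v = 10.2 d).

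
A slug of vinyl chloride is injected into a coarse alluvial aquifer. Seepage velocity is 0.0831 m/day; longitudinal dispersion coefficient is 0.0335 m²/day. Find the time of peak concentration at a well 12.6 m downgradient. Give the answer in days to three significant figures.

For the 1D instantaneous-source solution, setting ∂C/∂t = 0 at fixed x gives v²t² + 2Dt − x² = 0, so t = (√(D² + v²x²) − D)/v².
√(D² + v²x²) = √(0.0335² + 0.0831² × 12.6²) = 1.048; v² = 0.00690561.
t = (1.048 − 0.0335)/0.00690561 = 147 days (vs. the pure-advection estimate x/v = 152 d).

147 days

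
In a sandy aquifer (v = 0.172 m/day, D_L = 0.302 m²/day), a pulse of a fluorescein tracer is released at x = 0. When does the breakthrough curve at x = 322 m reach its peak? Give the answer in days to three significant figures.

1860 days

For the 1D instantaneous-source solution, setting ∂C/∂t = 0 at fixed x gives v²t² + 2Dt − x² = 0, so t = (√(D² + v²x²) − D)/v².
√(D² + v²x²) = √(0.302² + 0.172² × 322²) = 55.38; v² = 0.029584.
t = (55.38 − 0.302)/0.029584 = 1860 days (vs. the pure-advection estimate x/v = 1870 d).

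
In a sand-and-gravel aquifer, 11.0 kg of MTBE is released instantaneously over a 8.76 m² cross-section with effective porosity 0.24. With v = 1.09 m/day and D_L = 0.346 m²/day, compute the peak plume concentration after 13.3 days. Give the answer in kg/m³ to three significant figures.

0.688 kg/m³

The peak of an instantaneous 1D plume sits at x = vt; there the Gaussian factor is 1 and C_max = M/(n_e·A·√(4πDt)), where n_e·A is the pore area the mass is dissolved in.
√(4πDt) = √(4π × 0.346 × 13.3) = 7.604 m, so C_max = 11.0/(0.24 × 8.76 × 7.604) = 0.688 kg/m³.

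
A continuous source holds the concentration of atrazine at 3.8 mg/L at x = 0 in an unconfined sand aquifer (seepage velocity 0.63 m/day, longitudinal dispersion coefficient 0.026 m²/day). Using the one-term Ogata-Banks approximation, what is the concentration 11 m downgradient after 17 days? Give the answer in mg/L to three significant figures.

For a continuous step input, C/C₀ ≈ ½·erfc((x−vt)/(2√(Dt))).
vt = 0.63 × 17 = 10.71 m and 2√(Dt) = 2√(0.026 × 17) = 1.330 m.
Argument (x−vt)/(2√(Dt)) = (11 − 10.71)/1.330 = 0.2180; ½·erfc(0.2180) = 0.3789.
C = 3.8 × 0.3789 = 1.44 mg/L.

1.44 mg/L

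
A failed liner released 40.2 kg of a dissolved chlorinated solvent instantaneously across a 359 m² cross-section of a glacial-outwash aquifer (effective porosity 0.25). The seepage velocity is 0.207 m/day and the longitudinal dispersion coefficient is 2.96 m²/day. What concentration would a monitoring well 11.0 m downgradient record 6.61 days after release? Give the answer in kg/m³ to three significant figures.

0.00873 kg/m³

For an instantaneous plane source, C(x,t) = M/(n_e·A·√(4πDt)) · exp(−(x−vt)²/(4Dt)), with n_e·A the pore (flow) area.
Plume center vt = 0.207 × 6.61 = 1.36827 m, so the well at 11.0 m is 9.63173 m downgradient of the peak.
√(4πDt) = 15.68 m, giving peak height M/(n_e·A·√(4πDt)) = 40.2/(0.25 × 359 × 15.68) = 0.02857 kg/m³.
(x−vt)²/(4Dt) = (9.63173)²/(4 × 2.96 × 6.61) = 1.185; exp(−1.185) = 0.3057.
C = 0.02857 × 0.3057 = 0.00873 kg/m³.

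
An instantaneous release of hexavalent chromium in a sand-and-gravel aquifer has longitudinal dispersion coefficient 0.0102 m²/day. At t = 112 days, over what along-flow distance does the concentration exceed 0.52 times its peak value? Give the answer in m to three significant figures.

3.46 m

The plume is Gaussian with σ = √(2Dt) = √(2 × 0.0102 × 112) = 1.512 m.
C/C_peak = exp(−Δx²/(2σ²)) = 0.52 ⇒ Δx = σ·√(−2 ln 0.52) = 1.512 × 1.144 = 1.730 m.
Width = 2Δx = 3.46 m.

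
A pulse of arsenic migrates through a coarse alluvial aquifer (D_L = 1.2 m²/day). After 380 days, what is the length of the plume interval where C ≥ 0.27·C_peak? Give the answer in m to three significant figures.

97.7 m

The plume is Gaussian with σ = √(2Dt) = √(2 × 1.2 × 380) = 30.20 m.
C/C_peak = exp(−Δx²/(2σ²)) = 0.27 ⇒ Δx = σ·√(−2 ln 0.27) = 30.20 × 1.618 = 48.86 m.
Width = 2Δx = 97.7 m.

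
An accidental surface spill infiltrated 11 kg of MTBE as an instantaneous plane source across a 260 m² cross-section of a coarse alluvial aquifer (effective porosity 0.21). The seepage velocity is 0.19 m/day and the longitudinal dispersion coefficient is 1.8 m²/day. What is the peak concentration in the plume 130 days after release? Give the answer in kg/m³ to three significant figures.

0.00372 kg/m³

The peak of an instantaneous 1D plume sits at x = vt; there the Gaussian factor is 1 and C_max = M/(n_e·A·√(4πDt)), where n_e·A is the pore area the mass is dissolved in.
√(4πDt) = √(4π × 1.8 × 130) = 54.23 m, so C_max = 11/(0.21 × 260 × 54.23) = 0.00372 kg/m³.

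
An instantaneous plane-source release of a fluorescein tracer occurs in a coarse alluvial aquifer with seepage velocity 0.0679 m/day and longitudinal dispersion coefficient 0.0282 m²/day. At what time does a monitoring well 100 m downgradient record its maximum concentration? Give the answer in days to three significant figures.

For the 1D instantaneous-source solution, setting ∂C/∂t = 0 at fixed x gives v²t² + 2Dt − x² = 0, so t = (√(D² + v²x²) − D)/v².
√(D² + v²x²) = √(0.0282² + 0.0679² × 100²) = 6.790; v² = 0.00461041.
t = (6.790 − 0.0282)/0.00461041 = 1470 days (vs. the pure-advection estimate x/v = 1470 d).

1470 days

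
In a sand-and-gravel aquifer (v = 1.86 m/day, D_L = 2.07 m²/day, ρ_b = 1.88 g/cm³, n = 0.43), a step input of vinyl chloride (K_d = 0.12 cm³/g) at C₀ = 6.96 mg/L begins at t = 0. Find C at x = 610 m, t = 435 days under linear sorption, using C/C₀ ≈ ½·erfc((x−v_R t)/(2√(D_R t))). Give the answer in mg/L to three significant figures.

Retardation factor R = 1 + ρ_b·K_d/n = 1 + 1.88 × 0.12/0.43 = 1.525.
Sorption retards both mechanisms: v_R = v/R = 1.220 m/day, D_R = D/R = 1.357 m²/day.
v_R·t = 1.220 × 435 = 530.7 m; 2√(D_R t) = 48.59 m; argument = (610 − 530.7)/48.59 = 1.632.
C = C₀ × ½·erfc(1.632) = 6.96 × 0.01050 = 0.0731 mg/L.

0.0731 mg/L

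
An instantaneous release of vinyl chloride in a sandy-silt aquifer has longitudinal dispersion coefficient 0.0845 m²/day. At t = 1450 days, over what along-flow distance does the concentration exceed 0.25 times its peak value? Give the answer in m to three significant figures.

The plume is Gaussian with σ = √(2Dt) = √(2 × 0.0845 × 1450) = 15.65 m.
C/C_peak = exp(−Δx²/(2σ²)) = 0.25 ⇒ Δx = σ·√(−2 ln 0.25) = 15.65 × 1.665 = 26.06 m.
Width = 2Δx = 52.1 m.

52.1 m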